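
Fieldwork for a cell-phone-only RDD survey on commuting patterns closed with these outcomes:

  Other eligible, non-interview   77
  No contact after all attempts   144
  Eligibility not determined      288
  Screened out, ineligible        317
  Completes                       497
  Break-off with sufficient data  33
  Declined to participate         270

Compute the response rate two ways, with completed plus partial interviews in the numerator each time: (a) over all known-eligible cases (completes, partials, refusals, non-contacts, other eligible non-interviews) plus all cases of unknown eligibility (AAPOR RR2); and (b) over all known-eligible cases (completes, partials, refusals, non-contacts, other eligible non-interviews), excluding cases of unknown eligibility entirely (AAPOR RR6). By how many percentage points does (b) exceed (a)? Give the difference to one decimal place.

Numerator → 497 + 33 = 530
Base → 497 + 33 + 270 + 144 + 77 + 288 = 1309
RR2 = 530 / 1309 = 0.4049
Base → 497 + 33 + 270 + 144 + 77 = 1021
RR6 = 530 / 1021 = 0.5191
Difference = 51.91 − 40.49 = 11.42 percentage points

11.4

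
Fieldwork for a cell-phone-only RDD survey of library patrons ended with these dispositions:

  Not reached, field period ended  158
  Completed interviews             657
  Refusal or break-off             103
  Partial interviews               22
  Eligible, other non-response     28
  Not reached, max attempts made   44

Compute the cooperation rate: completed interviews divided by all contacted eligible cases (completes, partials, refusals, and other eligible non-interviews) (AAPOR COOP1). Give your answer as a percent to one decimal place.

81.1%

Never reached = 158 + 44 = 202
Num: 657
Denominator: 657 + 22 + 103 + 28 = 810
COOP1 = 657 / 810 = 0.8111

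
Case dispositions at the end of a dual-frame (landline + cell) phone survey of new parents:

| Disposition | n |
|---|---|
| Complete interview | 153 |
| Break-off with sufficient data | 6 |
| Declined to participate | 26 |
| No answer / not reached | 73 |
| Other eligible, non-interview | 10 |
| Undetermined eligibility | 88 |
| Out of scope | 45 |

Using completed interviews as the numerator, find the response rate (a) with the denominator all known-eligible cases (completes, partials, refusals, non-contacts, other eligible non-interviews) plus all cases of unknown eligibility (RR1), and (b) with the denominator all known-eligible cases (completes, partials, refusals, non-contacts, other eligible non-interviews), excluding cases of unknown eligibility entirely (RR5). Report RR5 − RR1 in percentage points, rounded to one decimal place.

Num → 153
Denominator → 153 + 6 + 26 + 73 + 10 + 88 = 356
RR1 = 153 / 356 = 0.4298
Denominator → 153 + 6 + 26 + 73 + 10 = 268
RR5 = 153 / 268 = 0.5709
Difference = 57.09 − 42.98 = 14.11 percentage points

14.1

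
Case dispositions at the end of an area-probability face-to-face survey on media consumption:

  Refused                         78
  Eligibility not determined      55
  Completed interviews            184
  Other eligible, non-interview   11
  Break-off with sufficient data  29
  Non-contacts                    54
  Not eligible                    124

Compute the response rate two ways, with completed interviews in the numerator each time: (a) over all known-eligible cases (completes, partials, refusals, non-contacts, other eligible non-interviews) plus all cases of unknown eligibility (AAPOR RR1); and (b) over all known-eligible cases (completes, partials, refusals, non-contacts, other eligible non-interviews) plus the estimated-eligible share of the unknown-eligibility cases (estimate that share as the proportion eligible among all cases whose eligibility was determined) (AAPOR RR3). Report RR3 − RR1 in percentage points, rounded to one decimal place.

Numerator = 184
Denominator = 184 + 29 + 78 + 54 + 11 + 55 = 411
RR1 = 184 / 411 = 0.4477
Eligible (known) = 184 + 29 + 78 + 54 + 11 = 356
e = 356 / (356 + 124) = 356 / 480 = 0.7417
e × U = 0.7417 × 55 = 40.79
Denominator = 356 + 40.79 = 396.79
RR3 = 184 / 396.79 = 0.4637
Difference = 46.37 − 44.77 = 1.60 percentage points

1.6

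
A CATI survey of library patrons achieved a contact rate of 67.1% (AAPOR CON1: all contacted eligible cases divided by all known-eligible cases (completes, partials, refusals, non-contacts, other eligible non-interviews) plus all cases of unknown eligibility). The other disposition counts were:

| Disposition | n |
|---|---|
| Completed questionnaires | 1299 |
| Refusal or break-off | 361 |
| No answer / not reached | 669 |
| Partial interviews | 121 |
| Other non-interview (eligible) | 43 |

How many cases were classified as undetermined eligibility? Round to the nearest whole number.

Num → 1299 + 121 + 361 + 43 = 1824
CON1 = 1824 / D = 0.671
D = 1824 / 0.671 = 2718.3
Other denominator terms total 2493
undetermined eligibility = 2718.3 − 2493 ≈ 225

225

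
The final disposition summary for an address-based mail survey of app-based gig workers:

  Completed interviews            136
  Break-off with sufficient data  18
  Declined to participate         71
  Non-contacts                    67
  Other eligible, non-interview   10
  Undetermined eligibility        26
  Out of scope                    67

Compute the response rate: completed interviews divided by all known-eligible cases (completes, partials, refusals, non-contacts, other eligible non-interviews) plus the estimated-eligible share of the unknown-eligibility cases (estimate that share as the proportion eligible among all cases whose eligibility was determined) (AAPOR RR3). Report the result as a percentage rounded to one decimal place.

42.1%

Numerator → 136
Eligible (known) → 136 + 18 + 71 + 67 + 10 = 302
e = 302 / (302 + 67) = 302 / 369 = 0.8184
e × U → 0.8184 × 26 = 21.28
Denominator → 302 + 21.28 = 323.28
RR3 = 136 / 323.28 = 0.4207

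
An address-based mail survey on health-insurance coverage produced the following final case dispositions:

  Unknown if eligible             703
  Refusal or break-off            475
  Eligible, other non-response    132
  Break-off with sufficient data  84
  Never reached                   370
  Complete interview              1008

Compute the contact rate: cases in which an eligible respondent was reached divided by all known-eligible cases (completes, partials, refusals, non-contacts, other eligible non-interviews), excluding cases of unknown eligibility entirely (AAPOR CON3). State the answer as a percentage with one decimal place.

82.1%

Top: 1008 + 84 + 475 + 132 = 1699
Base: 1008 + 84 + 475 + 370 + 132 = 2069
CON3 = 1699 / 2069 = 0.8212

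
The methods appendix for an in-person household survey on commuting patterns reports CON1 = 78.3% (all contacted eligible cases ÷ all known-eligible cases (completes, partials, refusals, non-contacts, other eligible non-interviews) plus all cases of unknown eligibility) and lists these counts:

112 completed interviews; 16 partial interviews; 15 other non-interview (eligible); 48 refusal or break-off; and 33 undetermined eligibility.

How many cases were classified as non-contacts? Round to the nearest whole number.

20

Top = 112 + 16 + 48 + 15 = 191
CON1 = 191 / D = 0.783
D = 191 / 0.783 = 243.9
Other denominator terms total 224
non-contacts = 243.9 − 224 ≈ 20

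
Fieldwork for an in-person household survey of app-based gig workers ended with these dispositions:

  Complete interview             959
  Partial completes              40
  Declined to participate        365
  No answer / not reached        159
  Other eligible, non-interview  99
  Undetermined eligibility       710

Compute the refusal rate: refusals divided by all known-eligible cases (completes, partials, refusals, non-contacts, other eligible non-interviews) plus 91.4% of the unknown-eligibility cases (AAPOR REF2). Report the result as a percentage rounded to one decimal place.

Numerator: 365
Eligible (known): 959 + 40 + 365 + 159 + 99 = 1622
Estimated eligible among unknowns: 0.9140 × 710 = 648.94
Denominator: 1622 + 648.94 = 2270.94
REF2 = 365 / 2270.94 = 0.1607

16.1%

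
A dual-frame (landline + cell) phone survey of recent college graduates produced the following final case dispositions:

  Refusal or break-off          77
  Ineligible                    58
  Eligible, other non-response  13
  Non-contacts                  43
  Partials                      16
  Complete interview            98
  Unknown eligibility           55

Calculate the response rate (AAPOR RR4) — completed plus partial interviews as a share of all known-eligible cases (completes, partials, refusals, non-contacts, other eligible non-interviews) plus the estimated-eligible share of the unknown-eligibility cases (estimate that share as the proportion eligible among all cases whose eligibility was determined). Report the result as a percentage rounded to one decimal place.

Numerator → 98 + 16 = 114
Eligible (known) → 98 + 16 + 77 + 43 + 13 = 247
e = 247 / (247 + 58) = 247 / 305 = 0.8098
e × U → 0.8098 × 55 = 44.54
Denom → 247 + 44.54 = 291.54
RR4 = 114 / 291.54 = 0.3910

39.1%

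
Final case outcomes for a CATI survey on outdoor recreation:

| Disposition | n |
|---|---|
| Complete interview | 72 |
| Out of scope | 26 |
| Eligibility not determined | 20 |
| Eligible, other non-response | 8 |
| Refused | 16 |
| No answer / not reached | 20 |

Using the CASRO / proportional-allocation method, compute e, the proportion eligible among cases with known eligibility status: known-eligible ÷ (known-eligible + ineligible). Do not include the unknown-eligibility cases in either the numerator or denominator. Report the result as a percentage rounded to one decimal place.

Determined eligible: 72 + 16 + 20 + 8 = 116
e = 116 / (116 + 26) = 116 / 142 = 0.8169

81.7%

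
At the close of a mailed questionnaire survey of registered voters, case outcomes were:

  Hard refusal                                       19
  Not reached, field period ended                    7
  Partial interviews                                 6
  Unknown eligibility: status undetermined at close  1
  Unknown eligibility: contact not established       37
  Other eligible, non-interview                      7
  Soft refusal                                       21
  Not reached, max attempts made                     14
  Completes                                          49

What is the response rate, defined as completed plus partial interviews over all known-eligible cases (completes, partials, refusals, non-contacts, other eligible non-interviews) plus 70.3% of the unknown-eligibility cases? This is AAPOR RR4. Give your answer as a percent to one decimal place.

36.7%

Refusal or break-off = 19 + 21 = 40
No contact after all attempts = 7 + 14 = 21
Unknown eligibility = 37 + 1 = 38
Numerator → 49 + 6 = 55
Determined eligible → 49 + 6 + 40 + 21 + 7 = 123
e × U → 0.7030 × 38 = 26.71
Denominator → 123 + 26.71 = 149.71
RR4 = 55 / 149.71 = 0.3674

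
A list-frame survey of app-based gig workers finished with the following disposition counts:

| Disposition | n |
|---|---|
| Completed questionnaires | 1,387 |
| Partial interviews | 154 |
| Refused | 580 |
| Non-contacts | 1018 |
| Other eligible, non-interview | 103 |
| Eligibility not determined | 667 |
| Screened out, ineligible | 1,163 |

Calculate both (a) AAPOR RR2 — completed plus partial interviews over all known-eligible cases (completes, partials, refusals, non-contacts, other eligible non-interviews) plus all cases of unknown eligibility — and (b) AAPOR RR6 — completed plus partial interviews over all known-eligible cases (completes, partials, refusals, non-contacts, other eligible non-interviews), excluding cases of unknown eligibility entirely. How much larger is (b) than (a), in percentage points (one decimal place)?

Num = 1387 + 154 = 1541
Base = 1387 + 154 + 580 + 1018 + 103 + 667 = 3909
RR2 = 1541 / 3909 = 0.3942
Base = 1387 + 154 + 580 + 1018 + 103 = 3242
RR6 = 1541 / 3242 = 0.4753
Difference = 47.53 − 39.42 = 8.11 percentage points

8.1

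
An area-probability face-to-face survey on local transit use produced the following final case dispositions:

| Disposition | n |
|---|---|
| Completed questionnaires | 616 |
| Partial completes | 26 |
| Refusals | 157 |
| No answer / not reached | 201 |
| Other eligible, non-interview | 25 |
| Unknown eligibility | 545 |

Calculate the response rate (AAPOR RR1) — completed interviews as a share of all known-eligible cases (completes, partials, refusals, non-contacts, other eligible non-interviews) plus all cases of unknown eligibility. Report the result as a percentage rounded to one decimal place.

Num → 616
Denom → 616 + 26 + 157 + 201 + 25 + 545 = 1570
RR1 = 616 / 1570 = 0.3924

39.2%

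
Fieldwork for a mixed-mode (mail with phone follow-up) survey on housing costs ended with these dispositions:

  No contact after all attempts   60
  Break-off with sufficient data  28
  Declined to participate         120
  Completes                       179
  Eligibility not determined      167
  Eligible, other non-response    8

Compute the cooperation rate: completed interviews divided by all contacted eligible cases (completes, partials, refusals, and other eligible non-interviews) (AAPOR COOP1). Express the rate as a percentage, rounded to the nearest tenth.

53.4%

Numerator = 179
Denom = 179 + 28 + 120 + 8 = 335
COOP1 = 179 / 335 = 0.5343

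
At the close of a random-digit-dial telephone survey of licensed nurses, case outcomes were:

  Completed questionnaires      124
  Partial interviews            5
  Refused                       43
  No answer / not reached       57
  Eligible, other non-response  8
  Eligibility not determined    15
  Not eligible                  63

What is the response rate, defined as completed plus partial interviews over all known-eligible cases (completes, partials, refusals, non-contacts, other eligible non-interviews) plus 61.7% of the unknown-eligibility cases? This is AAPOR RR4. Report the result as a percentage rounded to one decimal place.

52.4%

Top: 124 + 5 = 129
Eligible (known): 124 + 5 + 43 + 57 + 8 = 237
e × U: 0.6170 × 15 = 9.25
Base: 237 + 9.25 = 246.25
RR4 = 129 / 246.25 = 0.5239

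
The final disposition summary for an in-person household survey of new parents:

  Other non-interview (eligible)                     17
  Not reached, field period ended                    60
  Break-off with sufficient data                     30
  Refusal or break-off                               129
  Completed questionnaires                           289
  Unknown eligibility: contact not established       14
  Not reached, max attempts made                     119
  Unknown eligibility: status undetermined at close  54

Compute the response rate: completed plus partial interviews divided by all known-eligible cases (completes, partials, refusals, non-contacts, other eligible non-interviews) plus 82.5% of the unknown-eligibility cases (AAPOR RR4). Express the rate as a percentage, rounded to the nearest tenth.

45.6%

Non-contacts = 60 + 119 = 179
Unknown if eligible = 14 + 54 = 68
Num = 289 + 30 = 319
Determined eligible = 289 + 30 + 129 + 179 + 17 = 644
Estimated eligible among unknowns = 0.8250 × 68 = 56.10
Denom = 644 + 56.10 = 700.10
RR4 = 319 / 700.10 = 0.4556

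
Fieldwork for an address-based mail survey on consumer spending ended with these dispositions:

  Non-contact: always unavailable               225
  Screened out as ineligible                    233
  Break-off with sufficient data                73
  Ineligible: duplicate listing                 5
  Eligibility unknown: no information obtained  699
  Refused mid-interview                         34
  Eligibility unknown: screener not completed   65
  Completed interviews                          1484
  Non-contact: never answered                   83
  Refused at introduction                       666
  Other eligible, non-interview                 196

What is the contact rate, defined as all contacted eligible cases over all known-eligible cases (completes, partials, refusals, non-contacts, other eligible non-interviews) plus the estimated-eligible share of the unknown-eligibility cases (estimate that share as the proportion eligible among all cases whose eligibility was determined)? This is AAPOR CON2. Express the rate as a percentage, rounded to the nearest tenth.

Refusal or break-off = 666 + 34 = 700
No contact after all attempts = 83 + 225 = 308
Unknown if eligible = 65 + 699 = 764
Ineligible = 233 + 5 = 238
Numerator → 1484 + 73 + 700 + 196 = 2453
Determined eligible → 1484 + 73 + 700 + 308 + 196 = 2761
e = 2761 / (2761 + 238) = 2761 / 2999 = 0.9206
Estimated eligible among unknowns → 0.9206 × 764 = 703.34
Denom → 2761 + 703.34 = 3464.34
CON2 = 2453 / 3464.34 = 0.7081

70.8%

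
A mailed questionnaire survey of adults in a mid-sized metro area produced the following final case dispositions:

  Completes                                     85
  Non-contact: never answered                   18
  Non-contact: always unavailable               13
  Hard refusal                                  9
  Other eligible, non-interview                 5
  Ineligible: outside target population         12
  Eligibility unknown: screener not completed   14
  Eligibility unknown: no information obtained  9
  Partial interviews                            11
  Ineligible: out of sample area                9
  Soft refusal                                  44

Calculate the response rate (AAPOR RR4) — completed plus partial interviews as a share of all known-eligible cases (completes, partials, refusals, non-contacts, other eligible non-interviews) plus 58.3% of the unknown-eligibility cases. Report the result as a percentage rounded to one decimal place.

48.4%

Declined to participate = 9 + 44 = 53
No answer / not reached = 18 + 13 = 31
Eligibility not determined = 14 + 9 = 23
Not eligible = 12 + 9 = 21
Num = 85 + 11 = 96
Known eligible = 85 + 11 + 53 + 31 + 5 = 185
Estimated eligible among unknowns = 0.5830 × 23 = 13.41
Base = 185 + 13.41 = 198.41
RR4 = 96 / 198.41 = 0.4838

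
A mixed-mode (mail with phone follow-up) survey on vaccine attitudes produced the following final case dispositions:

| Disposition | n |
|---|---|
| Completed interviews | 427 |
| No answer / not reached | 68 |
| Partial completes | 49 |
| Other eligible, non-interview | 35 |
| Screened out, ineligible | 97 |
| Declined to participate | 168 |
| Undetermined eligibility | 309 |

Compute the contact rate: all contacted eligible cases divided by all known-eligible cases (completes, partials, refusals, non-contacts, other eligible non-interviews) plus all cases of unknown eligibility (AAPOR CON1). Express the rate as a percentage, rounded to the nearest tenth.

Top: 427 + 49 + 168 + 35 = 679
Denominator: 427 + 49 + 168 + 68 + 35 + 309 = 1056
CON1 = 679 / 1056 = 0.6430

64.3%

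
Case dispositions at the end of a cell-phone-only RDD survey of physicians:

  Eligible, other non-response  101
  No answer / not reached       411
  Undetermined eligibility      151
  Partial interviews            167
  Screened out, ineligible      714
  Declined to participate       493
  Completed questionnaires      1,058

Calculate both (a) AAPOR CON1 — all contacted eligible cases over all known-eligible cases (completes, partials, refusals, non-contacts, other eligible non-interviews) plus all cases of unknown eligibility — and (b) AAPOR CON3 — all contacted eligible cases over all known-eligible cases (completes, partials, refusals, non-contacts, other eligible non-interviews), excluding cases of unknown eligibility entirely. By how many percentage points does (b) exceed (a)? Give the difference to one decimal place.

Numerator = 1058 + 167 + 493 + 101 = 1819
Denom = 1058 + 167 + 493 + 411 + 101 + 151 = 2381
CON1 = 1819 / 2381 = 0.7640
Denom = 1058 + 167 + 493 + 411 + 101 = 2230
CON3 = 1819 / 2230 = 0.8157
Difference = 81.57 − 76.40 = 5.17 percentage points

5.2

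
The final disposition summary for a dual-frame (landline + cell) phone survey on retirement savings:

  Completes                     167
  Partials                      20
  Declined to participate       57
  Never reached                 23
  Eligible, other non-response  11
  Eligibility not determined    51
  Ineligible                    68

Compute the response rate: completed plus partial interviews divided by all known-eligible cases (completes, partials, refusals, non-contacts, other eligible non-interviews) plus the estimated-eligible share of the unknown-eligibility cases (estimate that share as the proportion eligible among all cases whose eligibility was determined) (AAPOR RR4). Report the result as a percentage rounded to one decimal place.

58.6%

Numerator = 167 + 20 = 187
Determined eligible = 167 + 20 + 57 + 23 + 11 = 278
e = 278 / (278 + 68) = 278 / 346 = 0.8035
Eligible share of unknowns = 0.8035 × 51 = 40.98
Base = 278 + 40.98 = 318.98
RR4 = 187 / 318.98 = 0.5862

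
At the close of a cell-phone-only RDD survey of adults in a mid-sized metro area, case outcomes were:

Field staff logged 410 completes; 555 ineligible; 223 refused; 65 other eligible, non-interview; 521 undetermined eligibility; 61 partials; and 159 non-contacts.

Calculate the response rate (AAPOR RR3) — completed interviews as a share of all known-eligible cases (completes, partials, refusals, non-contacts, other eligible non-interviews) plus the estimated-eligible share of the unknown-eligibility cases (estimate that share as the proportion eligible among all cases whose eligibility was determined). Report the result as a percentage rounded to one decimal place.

Top: 410
Eligible (known): 410 + 61 + 223 + 159 + 65 = 918
e = 918 / (918 + 555) = 918 / 1473 = 0.6232
Estimated eligible among unknowns: 0.6232 × 521 = 324.69
Base: 918 + 324.69 = 1242.69
RR3 = 410 / 1242.69 = 0.3299

33.0%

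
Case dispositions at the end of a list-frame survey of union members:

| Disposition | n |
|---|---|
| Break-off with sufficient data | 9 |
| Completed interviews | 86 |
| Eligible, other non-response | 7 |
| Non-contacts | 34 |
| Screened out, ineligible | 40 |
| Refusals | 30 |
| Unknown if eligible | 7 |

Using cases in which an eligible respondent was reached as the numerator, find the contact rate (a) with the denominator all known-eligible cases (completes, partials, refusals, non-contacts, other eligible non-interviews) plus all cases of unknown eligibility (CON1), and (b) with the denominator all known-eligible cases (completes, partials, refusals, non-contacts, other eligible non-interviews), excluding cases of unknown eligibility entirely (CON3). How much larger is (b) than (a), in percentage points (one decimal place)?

Top → 86 + 9 + 30 + 7 = 132
Denominator → 86 + 9 + 30 + 34 + 7 + 7 = 173
CON1 = 132 / 173 = 0.7630
Denominator → 86 + 9 + 30 + 34 + 7 = 166
CON3 = 132 / 166 = 0.7952
Difference = 79.52 − 76.30 = 3.22 percentage points

3.2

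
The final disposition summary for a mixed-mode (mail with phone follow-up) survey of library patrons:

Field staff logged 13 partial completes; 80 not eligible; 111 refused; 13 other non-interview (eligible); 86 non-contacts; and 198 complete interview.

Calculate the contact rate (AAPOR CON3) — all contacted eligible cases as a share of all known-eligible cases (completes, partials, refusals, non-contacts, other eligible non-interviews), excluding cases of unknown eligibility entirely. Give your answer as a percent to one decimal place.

Numerator: 198 + 13 + 111 + 13 = 335
Denominator: 198 + 13 + 111 + 86 + 13 = 421
CON3 = 335 / 421 = 0.7957

79.6%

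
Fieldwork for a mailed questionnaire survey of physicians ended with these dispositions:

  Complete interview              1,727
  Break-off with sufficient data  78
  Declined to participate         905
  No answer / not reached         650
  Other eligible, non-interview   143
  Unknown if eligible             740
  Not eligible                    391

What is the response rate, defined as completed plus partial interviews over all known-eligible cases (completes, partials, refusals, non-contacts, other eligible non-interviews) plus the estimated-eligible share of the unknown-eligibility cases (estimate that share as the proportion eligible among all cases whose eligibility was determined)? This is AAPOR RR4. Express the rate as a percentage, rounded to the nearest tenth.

43.3%

Top → 1727 + 78 = 1805
Determined eligible → 1727 + 78 + 905 + 650 + 143 = 3503
e = 3503 / (3503 + 391) = 3503 / 3894 = 0.8996
Eligible share of unknowns → 0.8996 × 740 = 665.70
Base → 3503 + 665.70 = 4168.70
RR4 = 1805 / 4168.70 = 0.4330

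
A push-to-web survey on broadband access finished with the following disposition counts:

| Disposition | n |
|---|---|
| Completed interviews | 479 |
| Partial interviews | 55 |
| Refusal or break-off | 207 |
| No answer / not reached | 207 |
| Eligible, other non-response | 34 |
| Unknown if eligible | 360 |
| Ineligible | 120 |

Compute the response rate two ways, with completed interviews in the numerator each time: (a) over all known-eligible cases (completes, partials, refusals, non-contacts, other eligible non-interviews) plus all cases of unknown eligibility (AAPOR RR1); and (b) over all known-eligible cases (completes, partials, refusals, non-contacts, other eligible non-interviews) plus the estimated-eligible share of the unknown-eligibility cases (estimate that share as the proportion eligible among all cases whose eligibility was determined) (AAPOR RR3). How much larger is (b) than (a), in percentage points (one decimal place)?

1.1

Numerator → 479
Base → 479 + 55 + 207 + 207 + 34 + 360 = 1342
RR1 = 479 / 1342 = 0.3569
Determined eligible → 479 + 55 + 207 + 207 + 34 = 982
e = 982 / (982 + 120) = 982 / 1102 = 0.8911
Estimated eligible among unknowns → 0.8911 × 360 = 320.80
Base → 982 + 320.80 = 1302.80
RR3 = 479 / 1302.80 = 0.3677
Difference = 36.77 − 35.69 = 1.08 percentage points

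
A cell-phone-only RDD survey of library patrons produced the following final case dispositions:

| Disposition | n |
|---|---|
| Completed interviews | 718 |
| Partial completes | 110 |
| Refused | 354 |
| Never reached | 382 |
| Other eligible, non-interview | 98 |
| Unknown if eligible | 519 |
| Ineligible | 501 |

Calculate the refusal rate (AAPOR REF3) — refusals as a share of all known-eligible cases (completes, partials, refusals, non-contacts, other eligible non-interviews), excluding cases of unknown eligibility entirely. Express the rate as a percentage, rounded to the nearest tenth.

Num: 354
Denominator: 718 + 110 + 354 + 382 + 98 = 1662
REF3 = 354 / 1662 = 0.2130

21.3%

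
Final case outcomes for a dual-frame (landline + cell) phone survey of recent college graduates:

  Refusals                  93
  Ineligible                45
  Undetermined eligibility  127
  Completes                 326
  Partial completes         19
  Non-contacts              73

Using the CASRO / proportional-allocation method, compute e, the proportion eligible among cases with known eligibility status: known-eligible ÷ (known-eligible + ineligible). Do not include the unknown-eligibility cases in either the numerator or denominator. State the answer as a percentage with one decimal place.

Determined eligible = 326 + 19 + 93 + 73 = 511
e = 511 / (511 + 45) = 511 / 556 = 0.9191

91.9%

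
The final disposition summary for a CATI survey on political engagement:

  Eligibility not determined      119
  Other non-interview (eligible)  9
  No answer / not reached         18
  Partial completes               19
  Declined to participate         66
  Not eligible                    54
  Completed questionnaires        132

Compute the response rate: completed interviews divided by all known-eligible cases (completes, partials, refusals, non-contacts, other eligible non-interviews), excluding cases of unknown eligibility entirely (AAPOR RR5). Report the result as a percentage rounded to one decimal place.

54.1%

Num: 132
Base: 132 + 19 + 66 + 18 + 9 = 244
RR5 = 132 / 244 = 0.5410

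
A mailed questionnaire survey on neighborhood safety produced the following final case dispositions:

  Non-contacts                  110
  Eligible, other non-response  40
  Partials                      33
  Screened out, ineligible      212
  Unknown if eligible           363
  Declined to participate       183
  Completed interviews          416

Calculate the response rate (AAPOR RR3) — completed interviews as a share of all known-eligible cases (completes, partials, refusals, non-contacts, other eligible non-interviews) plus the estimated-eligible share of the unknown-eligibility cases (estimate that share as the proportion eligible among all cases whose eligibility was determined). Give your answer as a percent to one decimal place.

39.0%

Numerator = 416
Known eligible = 416 + 33 + 183 + 110 + 40 = 782
e = 782 / (782 + 212) = 782 / 994 = 0.7867
Eligible share of unknowns = 0.7867 × 363 = 285.57
Denom = 782 + 285.57 = 1067.57
RR3 = 416 / 1067.57 = 0.3897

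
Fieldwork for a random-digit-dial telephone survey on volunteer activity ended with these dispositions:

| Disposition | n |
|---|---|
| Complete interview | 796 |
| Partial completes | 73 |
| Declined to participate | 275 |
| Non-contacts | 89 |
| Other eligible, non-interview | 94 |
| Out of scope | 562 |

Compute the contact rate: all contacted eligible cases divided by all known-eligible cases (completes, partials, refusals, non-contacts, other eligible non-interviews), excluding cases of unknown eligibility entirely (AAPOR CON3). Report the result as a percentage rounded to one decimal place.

Numerator: 796 + 73 + 275 + 94 = 1238
Base: 796 + 73 + 275 + 89 + 94 = 1327
CON3 = 1238 / 1327 = 0.9329

93.3%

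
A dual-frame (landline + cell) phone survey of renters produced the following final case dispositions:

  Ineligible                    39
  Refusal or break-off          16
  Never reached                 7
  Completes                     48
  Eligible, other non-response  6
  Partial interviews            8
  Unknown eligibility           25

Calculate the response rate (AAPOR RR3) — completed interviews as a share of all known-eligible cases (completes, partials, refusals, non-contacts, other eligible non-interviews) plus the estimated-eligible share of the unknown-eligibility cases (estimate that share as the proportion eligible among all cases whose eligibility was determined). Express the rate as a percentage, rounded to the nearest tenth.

47.0%

Num = 48
Determined eligible = 48 + 8 + 16 + 7 + 6 = 85
e = 85 / (85 + 39) = 85 / 124 = 0.6855
e × U = 0.6855 × 25 = 17.14
Base = 85 + 17.14 = 102.14
RR3 = 48 / 102.14 = 0.4699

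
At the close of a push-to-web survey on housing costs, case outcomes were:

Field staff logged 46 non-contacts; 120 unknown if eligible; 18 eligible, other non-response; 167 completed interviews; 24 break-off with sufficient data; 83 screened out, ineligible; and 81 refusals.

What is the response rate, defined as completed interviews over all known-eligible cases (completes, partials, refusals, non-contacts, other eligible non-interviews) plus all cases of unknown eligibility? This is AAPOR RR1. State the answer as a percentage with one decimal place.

36.6%

Num = 167
Denominator = 167 + 24 + 81 + 46 + 18 + 120 = 456
RR1 = 167 / 456 = 0.3662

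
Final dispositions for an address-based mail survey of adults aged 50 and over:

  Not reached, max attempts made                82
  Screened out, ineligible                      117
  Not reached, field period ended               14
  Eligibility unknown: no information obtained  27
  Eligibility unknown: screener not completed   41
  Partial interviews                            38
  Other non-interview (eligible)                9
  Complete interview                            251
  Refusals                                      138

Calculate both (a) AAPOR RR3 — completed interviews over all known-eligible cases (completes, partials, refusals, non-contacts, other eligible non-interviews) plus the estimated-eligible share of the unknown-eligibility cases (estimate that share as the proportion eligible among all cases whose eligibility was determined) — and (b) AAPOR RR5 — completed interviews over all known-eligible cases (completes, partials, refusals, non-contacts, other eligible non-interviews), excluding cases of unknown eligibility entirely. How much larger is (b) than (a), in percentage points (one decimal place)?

Non-contacts = 14 + 82 = 96
Unknown eligibility = 41 + 27 = 68
Top → 251
Determined eligible → 251 + 38 + 138 + 96 + 9 = 532
e = 532 / (532 + 117) = 532 / 649 = 0.8197
Eligible share of unknowns → 0.8197 × 68 = 55.74
Denominator → 532 + 55.74 = 587.74
RR3 = 251 / 587.74 = 0.4271
Denominator → 251 + 38 + 138 + 96 + 9 = 532
RR5 = 251 / 532 = 0.4718
Difference = 47.18 − 42.71 = 4.47 percentage points

4.5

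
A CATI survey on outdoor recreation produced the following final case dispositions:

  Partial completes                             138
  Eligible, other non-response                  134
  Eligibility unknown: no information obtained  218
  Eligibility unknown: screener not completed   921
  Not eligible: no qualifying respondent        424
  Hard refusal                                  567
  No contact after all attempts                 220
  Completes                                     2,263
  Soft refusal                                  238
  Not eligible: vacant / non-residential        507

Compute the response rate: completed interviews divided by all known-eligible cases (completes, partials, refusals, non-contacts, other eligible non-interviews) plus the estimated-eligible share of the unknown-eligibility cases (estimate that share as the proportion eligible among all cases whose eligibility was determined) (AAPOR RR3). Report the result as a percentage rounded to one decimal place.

Refused = 567 + 238 = 805
Unknown if eligible = 921 + 218 = 1139
Screened out, ineligible = 424 + 507 = 931
Num = 2263
Determined eligible = 2263 + 138 + 805 + 220 + 134 = 3560
e = 3560 / (3560 + 931) = 3560 / 4491 = 0.7927
Estimated eligible among unknowns = 0.7927 × 1139 = 902.89
Base = 3560 + 902.89 = 4462.89
RR3 = 2263 / 4462.89 = 0.5071

50.7%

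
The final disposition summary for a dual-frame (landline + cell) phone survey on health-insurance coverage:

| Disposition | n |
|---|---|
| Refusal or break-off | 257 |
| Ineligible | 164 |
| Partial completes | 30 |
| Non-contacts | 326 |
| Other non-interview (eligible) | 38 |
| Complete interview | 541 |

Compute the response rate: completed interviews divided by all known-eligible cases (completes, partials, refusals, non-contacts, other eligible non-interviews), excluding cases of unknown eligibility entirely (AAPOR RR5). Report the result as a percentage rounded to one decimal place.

Num → 541
Denominator → 541 + 30 + 257 + 326 + 38 = 1192
RR5 = 541 / 1192 = 0.4539

45.4%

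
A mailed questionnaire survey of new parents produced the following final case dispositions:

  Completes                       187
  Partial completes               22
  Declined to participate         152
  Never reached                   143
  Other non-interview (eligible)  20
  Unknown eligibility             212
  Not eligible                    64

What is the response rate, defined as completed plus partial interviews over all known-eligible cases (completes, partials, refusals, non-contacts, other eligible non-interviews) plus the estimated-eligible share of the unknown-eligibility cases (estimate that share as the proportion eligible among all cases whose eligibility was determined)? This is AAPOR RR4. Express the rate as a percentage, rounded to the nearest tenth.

29.3%

Top = 187 + 22 = 209
Eligible (known) = 187 + 22 + 152 + 143 + 20 = 524
e = 524 / (524 + 64) = 524 / 588 = 0.8912
e × U = 0.8912 × 212 = 188.93
Denominator = 524 + 188.93 = 712.93
RR4 = 209 / 712.93 = 0.2932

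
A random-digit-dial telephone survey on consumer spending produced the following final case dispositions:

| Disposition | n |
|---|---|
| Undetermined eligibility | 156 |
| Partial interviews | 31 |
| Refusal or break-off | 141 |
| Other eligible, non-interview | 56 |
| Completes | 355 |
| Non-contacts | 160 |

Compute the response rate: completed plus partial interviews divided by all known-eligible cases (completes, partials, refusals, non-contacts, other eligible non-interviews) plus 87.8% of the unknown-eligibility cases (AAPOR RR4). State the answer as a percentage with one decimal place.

43.9%

Numerator = 355 + 31 = 386
Known eligible = 355 + 31 + 141 + 160 + 56 = 743
Eligible share of unknowns = 0.8780 × 156 = 136.97
Denom = 743 + 136.97 = 879.97
RR4 = 386 / 879.97 = 0.4387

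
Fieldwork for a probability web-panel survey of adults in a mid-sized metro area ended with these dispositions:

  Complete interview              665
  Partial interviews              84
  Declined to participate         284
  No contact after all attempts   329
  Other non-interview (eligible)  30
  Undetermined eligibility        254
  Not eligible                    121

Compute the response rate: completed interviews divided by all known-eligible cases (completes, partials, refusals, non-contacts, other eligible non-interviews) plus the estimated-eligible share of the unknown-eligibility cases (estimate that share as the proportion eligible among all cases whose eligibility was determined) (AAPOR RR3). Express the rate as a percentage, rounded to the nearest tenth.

40.9%

Numerator = 665
Determined eligible = 665 + 84 + 284 + 329 + 30 = 1392
e = 1392 / (1392 + 121) = 1392 / 1513 = 0.9200
e × U = 0.9200 × 254 = 233.68
Base = 1392 + 233.68 = 1625.68
RR3 = 665 / 1625.68 = 0.4091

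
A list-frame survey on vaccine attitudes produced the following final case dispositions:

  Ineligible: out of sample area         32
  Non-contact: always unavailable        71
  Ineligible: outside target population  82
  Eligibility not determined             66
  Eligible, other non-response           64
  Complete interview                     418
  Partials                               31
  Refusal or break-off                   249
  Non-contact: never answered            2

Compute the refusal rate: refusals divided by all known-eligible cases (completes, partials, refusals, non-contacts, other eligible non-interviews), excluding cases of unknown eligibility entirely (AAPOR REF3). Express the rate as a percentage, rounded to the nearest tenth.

Never reached = 2 + 71 = 73
Ineligible = 82 + 32 = 114
Num → 249
Denominator → 418 + 31 + 249 + 73 + 64 = 835
REF3 = 249 / 835 = 0.2982

29.8%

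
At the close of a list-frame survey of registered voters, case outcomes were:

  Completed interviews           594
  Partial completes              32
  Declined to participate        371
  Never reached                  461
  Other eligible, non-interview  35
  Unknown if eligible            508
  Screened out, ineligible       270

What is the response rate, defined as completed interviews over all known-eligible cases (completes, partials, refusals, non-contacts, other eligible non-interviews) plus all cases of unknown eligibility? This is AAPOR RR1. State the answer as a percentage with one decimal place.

Top: 594
Base: 594 + 32 + 371 + 461 + 35 + 508 = 2001
RR1 = 594 / 2001 = 0.2969

29.7%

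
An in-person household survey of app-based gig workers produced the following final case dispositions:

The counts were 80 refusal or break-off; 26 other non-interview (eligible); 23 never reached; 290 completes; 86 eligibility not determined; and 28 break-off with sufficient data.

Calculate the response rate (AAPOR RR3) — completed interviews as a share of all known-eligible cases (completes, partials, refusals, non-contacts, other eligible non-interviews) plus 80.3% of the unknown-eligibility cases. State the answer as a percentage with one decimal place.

56.2%

Numerator → 290
Eligible (known) → 290 + 28 + 80 + 23 + 26 = 447
Eligible share of unknowns → 0.8030 × 86 = 69.06
Denom → 447 + 69.06 = 516.06
RR3 = 290 / 516.06 = 0.5620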